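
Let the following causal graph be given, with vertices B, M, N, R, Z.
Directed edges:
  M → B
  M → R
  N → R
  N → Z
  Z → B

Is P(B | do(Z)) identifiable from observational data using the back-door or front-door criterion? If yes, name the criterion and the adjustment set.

desc(Z)\{Z}={B}; candidates ⊆ {M,N,R}.
∅: Z⊥B given ∅ in G with Z→· removed — back-door holds.
P(B|do(Z)) = P(B|Z) — no adjustment needed.

P(B|do(Z)): backdoor, adjust for ∅.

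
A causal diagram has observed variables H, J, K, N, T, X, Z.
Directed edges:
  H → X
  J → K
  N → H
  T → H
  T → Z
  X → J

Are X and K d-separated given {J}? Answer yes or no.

Bayes-Ball from X | {J} reaches {H,N,T,Z}.
K ∉ reach(X|{J}) ⇒ X ⊥ K | {J}.

Yes — X ⊥ K | {J}.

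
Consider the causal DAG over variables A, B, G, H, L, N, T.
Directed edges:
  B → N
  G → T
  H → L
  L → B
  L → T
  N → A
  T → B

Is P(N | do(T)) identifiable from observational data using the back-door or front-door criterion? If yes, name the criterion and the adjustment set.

P(N|do(T)): backdoor, adjust for {L}.

desc(T)\{T}={A,B,N}; candidates ⊆ {G,H,L}.
size 0: {}; under {} T still reaches {A,B,G,H,L,N} ∋ N.
{L}: T⊥N given {L} in G with T→· removed — back-door holds.
P(N|do(T)) = Σ_{L} P(N|T,L)·P(L).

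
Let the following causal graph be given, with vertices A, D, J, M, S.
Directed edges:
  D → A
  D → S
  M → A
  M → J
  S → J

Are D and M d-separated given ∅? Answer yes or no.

Yes — D ⊥ M | ∅.

Bayes-Ball from D | ∅ reaches {A,J,S}.
M ∉ reach(D|∅) ⇒ D ⊥ M | ∅.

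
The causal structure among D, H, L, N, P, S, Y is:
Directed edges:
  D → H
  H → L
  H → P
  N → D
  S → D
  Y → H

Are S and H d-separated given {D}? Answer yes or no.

Yes — S ⊥ H | {D}.

Bayes-Ball from S | {D} reaches {N}.
H ∉ reach(S|{D}) ⇒ S ⊥ H | {D}.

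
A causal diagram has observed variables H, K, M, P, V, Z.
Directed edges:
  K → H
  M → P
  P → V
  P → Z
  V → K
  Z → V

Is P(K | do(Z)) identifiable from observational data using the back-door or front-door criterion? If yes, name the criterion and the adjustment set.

desc(Z)\{Z}={H,K,V}; candidates ⊆ {M,P}.
size 0: {}; under {} Z still reaches {H,K,M,P,V} ∋ K.
{P}: Z⊥K given {P} in G with Z→· removed — back-door holds.
P(K|do(Z)) = Σ_{P} P(K|Z,P)·P(P).

P(K|do(Z)): backdoor, adjust for {P}.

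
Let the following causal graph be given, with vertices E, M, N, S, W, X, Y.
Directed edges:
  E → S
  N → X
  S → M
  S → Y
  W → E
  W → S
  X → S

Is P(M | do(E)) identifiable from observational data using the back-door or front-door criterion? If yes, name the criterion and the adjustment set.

desc(E)\{E}={M,S,Y}; candidates ⊆ {N,W,X}.
size 0: {}; under {} E still reaches {M,S,W,Y} ∋ M.
{W}: E⊥M given {W} in G with E→· removed — back-door holds.
P(M|do(E)) = Σ_{W} P(M|E,W)·P(W).

P(M|do(E)): backdoor, adjust for {W}.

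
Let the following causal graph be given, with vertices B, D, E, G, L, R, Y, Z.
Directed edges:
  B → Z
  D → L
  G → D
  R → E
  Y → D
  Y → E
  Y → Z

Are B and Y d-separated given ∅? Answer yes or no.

Bayes-Ball from B | ∅ reaches {Z}.
Y ∉ reach(B|∅) ⇒ B ⊥ Y | ∅.

Yes — B ⊥ Y | ∅.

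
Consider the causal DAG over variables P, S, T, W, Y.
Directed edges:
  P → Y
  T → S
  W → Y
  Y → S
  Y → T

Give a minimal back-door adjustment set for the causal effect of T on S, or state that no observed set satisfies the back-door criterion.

T→S: minimal back-door set {Y}.

desc(T)\{T}={S}; candidates ⊆ {P,W,Y}.
size 0: {}; under {} T still reaches {P,S,W,Y} ∋ S.
{Y}: T⊥S given {Y} in G with T→· removed — back-door holds.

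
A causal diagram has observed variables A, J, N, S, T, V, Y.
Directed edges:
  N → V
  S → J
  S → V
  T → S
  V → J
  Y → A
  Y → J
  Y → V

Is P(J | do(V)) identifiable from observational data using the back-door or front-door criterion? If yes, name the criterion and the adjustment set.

desc(V)\{V}={J}; candidates ⊆ {A,N,S,T,Y}.
size 0: {}; under {} V still reaches {A,J,N,S,T,Y} ∋ J.
size 1: {A}, {N}, {S} …(+2); under {A} V still reaches {J,N,S,T,Y} ∋ J.
{S,Y}: V⊥J given {S,Y} in G with V→· removed — back-door holds.
P(J|do(V)) = Σ_{S,Y} P(J|V,S,Y)·P(S,Y).

P(J|do(V)): backdoor, adjust for {S, Y}.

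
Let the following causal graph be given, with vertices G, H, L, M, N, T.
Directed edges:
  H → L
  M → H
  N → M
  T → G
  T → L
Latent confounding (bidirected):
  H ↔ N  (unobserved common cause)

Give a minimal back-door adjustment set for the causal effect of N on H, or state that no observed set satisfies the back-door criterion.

desc(N)\{N}={H,L,M}; candidates ⊆ {G,T}.
N↔H: latent back-door arc(s) into N.
size 0: {}; under {} N still reaches {H,L} ∋ H.
size 1: {G}, {T}; under {G} N still reaches {H,L} ∋ H.
size 2: {G,T}; under {G,T} N still reaches {H,L} ∋ H.
N↔H cannot be blocked by any observed set — no back-door set.

N→H: no observed back-door set.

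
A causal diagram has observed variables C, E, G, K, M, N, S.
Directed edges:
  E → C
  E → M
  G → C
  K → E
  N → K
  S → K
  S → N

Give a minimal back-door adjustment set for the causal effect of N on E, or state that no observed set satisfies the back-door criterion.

desc(N)\{N}={C,E,K,M}; candidates ⊆ {G,S}.
size 0: {}; under {} N still reaches {C,E,K,M,S} ∋ E.
{S}: N⊥E given {S} in G with N→· removed — back-door holds.

N→E: minimal back-door set {S}.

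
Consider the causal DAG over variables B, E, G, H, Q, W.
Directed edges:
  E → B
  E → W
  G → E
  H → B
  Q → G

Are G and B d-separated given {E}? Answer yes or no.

Yes — G ⊥ B | {E}.

Bayes-Ball from G | {E} reaches {Q}.
B ∉ reach(G|{E}) ⇒ G ⊥ B | {E}.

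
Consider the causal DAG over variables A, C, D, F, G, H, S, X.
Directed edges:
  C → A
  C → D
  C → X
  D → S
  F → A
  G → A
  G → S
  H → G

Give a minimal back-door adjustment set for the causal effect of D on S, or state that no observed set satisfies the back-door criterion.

desc(D)\{D}={S}; candidates ⊆ {A,C,F,G,H,X}.
∅: D⊥S given ∅ in G with D→· removed — back-door holds.

D→S: minimal back-door set ∅.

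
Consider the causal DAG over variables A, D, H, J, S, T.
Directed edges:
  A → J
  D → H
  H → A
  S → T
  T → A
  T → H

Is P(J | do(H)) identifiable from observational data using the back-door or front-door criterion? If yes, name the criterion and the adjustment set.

desc(H)\{H}={A,J}; candidates ⊆ {D,S,T}.
size 0: {}; under {} H still reaches {A,D,J,S,T} ∋ J.
{T}: H⊥J given {T} in G with H→· removed — back-door holds.
P(J|do(H)) = Σ_{T} P(J|H,T)·P(T).

P(J|do(H)): backdoor, adjust for {T}.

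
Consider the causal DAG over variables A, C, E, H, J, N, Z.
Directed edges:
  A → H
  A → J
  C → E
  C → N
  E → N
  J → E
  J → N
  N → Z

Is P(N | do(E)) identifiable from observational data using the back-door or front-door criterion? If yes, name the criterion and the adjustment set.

desc(E)\{E}={N,Z}; candidates ⊆ {A,C,H,J}.
size 0: {}; under {} E still reaches {A,C,H,J,N,Z} ∋ N.
size 1: {A}, {C}, {H} …(+1); under {A} E still reaches {C,J,N,Z} ∋ N.
{C,J}: E⊥N given {C,J} in G with E→· removed — back-door holds.
P(N|do(E)) = Σ_{C,J} P(N|E,C,J)·P(C,J).

P(N|do(E)): backdoor, adjust for {C, J}.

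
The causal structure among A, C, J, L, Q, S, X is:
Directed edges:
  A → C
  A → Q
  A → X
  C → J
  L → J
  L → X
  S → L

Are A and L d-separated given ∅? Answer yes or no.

Yes — A ⊥ L | ∅.

Bayes-Ball from A | ∅ reaches {C,J,Q,X}.
L ∉ reach(A|∅) ⇒ A ⊥ L | ∅.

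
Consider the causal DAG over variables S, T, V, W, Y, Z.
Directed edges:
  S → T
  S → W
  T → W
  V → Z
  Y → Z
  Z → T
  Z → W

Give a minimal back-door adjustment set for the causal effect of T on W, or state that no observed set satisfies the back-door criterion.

desc(T)\{T}={W}; candidates ⊆ {S,V,Y,Z}.
size 0: {}; under {} T still reaches {S,V,W,Y,Z} ∋ W.
size 1: {S}, {V}, {Y} …(+1); under {S} T still reaches {V,W,Y,Z} ∋ W.
{S,Z}: T⊥W given {S,Z} in G with T→· removed — back-door holds.

T→W: minimal back-door set {S, Z}.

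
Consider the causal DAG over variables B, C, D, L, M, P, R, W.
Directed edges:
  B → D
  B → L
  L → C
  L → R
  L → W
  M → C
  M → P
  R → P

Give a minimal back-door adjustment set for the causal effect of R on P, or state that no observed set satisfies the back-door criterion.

desc(R)\{R}={P}; candidates ⊆ {B,C,D,L,M,W}.
∅: R⊥P given ∅ in G with R→· removed — back-door holds.

R→P: minimal back-door set ∅.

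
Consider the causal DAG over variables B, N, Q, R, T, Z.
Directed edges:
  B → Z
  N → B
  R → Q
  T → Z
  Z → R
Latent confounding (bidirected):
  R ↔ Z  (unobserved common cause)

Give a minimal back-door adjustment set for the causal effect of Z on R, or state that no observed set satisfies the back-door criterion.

desc(Z)\{Z}={Q,R}; candidates ⊆ {B,N,T}.
Z↔R: latent back-door arc(s) into Z.
size 0: {}; under {} Z still reaches {B,N,Q,R,T} ∋ R.
size 1: {B}, {N}, {T}; under {B} Z still reaches {Q,R,T} ∋ R.
size 2: {B,N}, {B,T}, {N,T}; under {B,N} Z still reaches {Q,R,T} ∋ R.
Z↔R cannot be blocked by any observed set — no back-door set.

Z→R: no observed back-door set.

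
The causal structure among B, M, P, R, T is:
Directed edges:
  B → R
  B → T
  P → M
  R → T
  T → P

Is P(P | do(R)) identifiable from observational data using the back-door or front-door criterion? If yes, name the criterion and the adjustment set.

desc(R)\{R}={M,P,T}; candidates ⊆ {B}.
size 0: {}; under {} R still reaches {B,M,P,T} ∋ P.
{B}: R⊥P given {B} in G with R→· removed — back-door holds.
P(P|do(R)) = Σ_{B} P(P|R,B)·P(B).

P(P|do(R)): backdoor, adjust for {B}.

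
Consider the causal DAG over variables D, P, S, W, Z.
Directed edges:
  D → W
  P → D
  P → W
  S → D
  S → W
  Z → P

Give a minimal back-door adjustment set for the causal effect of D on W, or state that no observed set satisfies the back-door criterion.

desc(D)\{D}={W}; candidates ⊆ {P,S,Z}.
size 0: {}; under {} D still reaches {P,S,W,Z} ∋ W.
size 1: {P}, {S}, {Z}; under {P} D still reaches {S,W} ∋ W.
{P,S}: D⊥W given {P,S} in G with D→· removed — back-door holds.

D→W: minimal back-door set {P, S}.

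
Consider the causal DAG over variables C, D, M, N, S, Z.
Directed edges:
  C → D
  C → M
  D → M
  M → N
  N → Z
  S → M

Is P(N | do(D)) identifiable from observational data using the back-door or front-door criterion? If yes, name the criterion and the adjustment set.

desc(D)\{D}={M,N,Z}; candidates ⊆ {C,S}.
size 0: {}; under {} D still reaches {C,M,N,Z} ∋ N.
{C}: D⊥N given {C} in G with D→· removed — back-door holds.
P(N|do(D)) = Σ_{C} P(N|D,C)·P(C).

P(N|do(D)): backdoor, adjust for {C}.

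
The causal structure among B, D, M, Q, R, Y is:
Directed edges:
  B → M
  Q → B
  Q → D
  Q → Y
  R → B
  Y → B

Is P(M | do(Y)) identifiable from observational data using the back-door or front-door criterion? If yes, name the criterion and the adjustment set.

desc(Y)\{Y}={B,M}; candidates ⊆ {D,Q,R}.
size 0: {}; under {} Y still reaches {B,D,M,Q} ∋ M.
{Q}: Y⊥M given {Q} in G with Y→· removed — back-door holds.
P(M|do(Y)) = Σ_{Q} P(M|Y,Q)·P(Q).

P(M|do(Y)): backdoor, adjust for {Q}.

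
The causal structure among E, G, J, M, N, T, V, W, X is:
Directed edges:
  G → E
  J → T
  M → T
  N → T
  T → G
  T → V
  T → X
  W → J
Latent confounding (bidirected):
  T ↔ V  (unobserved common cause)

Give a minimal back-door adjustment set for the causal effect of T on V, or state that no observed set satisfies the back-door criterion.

T→V: no observed back-door set.

desc(T)\{T}={E,G,V,X}; candidates ⊆ {J,M,N,W}.
T↔V: latent back-door arc(s) into T.
size 0: {}; under {} T still reaches {J,M,N,V,W} ∋ V.
size 1: {J}, {M}, {N} …(+1); under {J} T still reaches {M,N,V} ∋ V.
size 2: {J,M}, {J,N}, {J,W} …(+3); under {J,M} T still reaches {N,V} ∋ V.
T↔V cannot be blocked by any observed set — no back-door set.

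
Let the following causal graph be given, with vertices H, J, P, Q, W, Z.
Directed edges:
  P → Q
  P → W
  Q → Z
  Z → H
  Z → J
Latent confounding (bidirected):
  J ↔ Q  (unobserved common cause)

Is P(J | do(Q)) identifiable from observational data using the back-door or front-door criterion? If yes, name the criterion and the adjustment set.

desc(Q)\{Q}={H,J,Z}; candidates ⊆ {P,W}.
Q↔J: latent back-door arc(s) into Q.
size 0: {}; under {} Q still reaches {J,P,W} ∋ J.
size 1: {P}, {W}; under {P} Q still reaches {J} ∋ J.
size 2: {P,W}; under {P,W} Q still reaches {J} ∋ J.
Q↔J cannot be blocked by any observed set — no back-door set.
{Z}: (i) intercepts every directed Q→J path; (ii) no back-door Q→{Z}; (iii) {Q} blocks every back-door {Z}→J. Front-door holds.
P(J|do(Q)) = Σ_{Z} P(Z|Q) Σ_{Q'} P(J|Z,Q')P(Q').

P(J|do(Q)): frontdoor, adjust for {Z}.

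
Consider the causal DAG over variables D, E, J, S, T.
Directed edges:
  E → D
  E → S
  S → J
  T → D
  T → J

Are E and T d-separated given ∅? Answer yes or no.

Yes — E ⊥ T | ∅.

Bayes-Ball from E | ∅ reaches {D,J,S}.
T ∉ reach(E|∅) ⇒ E ⊥ T | ∅.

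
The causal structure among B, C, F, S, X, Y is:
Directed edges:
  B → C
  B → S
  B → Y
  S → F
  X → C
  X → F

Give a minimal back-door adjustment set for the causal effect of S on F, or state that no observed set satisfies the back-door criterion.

desc(S)\{S}={F}; candidates ⊆ {B,C,X,Y}.
∅: S⊥F given ∅ in G with S→· removed — back-door holds.

S→F: minimal back-door set ∅.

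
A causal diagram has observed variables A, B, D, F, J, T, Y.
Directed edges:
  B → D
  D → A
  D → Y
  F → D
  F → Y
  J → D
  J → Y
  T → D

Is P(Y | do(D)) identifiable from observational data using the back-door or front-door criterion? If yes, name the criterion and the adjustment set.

desc(D)\{D}={A,Y}; candidates ⊆ {B,F,J,T}.
size 0: {}; under {} D still reaches {B,F,J,T,Y} ∋ Y.
size 1: {B}, {F}, {J} …(+1); under {B} D still reaches {F,J,T,Y} ∋ Y.
{F,J}: D⊥Y given {F,J} in G with D→· removed — back-door holds.
P(Y|do(D)) = Σ_{F,J} P(Y|D,F,J)·P(F,J).

P(Y|do(D)): backdoor, adjust for {F, J}.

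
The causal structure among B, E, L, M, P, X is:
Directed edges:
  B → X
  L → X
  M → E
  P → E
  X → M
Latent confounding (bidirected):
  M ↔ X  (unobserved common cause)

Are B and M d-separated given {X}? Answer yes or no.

No — B and M are d-connected given {X}.

Bayes-Ball from B | {X} reaches {E,L,M}.
M ∈ reach(B|{X}) ⇒ B ⊥̸ M | {X}.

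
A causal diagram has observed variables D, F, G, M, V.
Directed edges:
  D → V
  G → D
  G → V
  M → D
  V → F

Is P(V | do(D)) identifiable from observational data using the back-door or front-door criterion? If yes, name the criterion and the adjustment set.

desc(D)\{D}={F,V}; candidates ⊆ {G,M}.
size 0: {}; under {} D still reaches {F,G,M,V} ∋ V.
{G}: D⊥V given {G} in G with D→· removed — back-door holds.
P(V|do(D)) = Σ_{G} P(V|D,G)·P(G).

P(V|do(D)): backdoor, adjust for {G}.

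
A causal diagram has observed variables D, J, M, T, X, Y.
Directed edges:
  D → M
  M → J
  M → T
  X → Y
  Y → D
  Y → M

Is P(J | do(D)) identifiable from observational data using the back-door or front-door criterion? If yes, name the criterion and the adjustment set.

P(J|do(D)): backdoor, adjust for {Y}.

desc(D)\{D}={J,M,T}; candidates ⊆ {X,Y}.
size 0: {}; under {} D still reaches {J,M,T,X,Y} ∋ J.
{Y}: D⊥J given {Y} in G with D→· removed — back-door holds.
P(J|do(D)) = Σ_{Y} P(J|D,Y)·P(Y).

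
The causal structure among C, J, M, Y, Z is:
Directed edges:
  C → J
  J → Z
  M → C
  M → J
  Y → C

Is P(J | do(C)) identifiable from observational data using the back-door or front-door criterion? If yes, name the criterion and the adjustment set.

P(J|do(C)): backdoor, adjust for {M}.

desc(C)\{C}={J,Z}; candidates ⊆ {M,Y}.
size 0: {}; under {} C still reaches {J,M,Y,Z} ∋ J.
{M}: C⊥J given {M} in G with C→· removed — back-door holds.
P(J|do(C)) = Σ_{M} P(J|C,M)·P(M).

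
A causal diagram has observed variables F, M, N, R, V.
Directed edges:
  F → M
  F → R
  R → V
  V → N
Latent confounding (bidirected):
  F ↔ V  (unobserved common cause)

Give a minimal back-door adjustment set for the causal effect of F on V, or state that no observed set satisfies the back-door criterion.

desc(F)\{F}={M,N,R,V}; candidates ⊆ {—}.
F↔V: latent back-door arc(s) into F.
size 0: {}; under {} F still reaches {N,V} ∋ V.
F↔V cannot be blocked by any observed set — no back-door set.

F→V: no observed back-door set.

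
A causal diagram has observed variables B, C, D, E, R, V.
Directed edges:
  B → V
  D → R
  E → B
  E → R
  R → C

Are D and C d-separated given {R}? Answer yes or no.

Yes — D ⊥ C | {R}.

Bayes-Ball from D | {R} reaches {B,E,V}.
C ∉ reach(D|{R}) ⇒ D ⊥ C | {R}.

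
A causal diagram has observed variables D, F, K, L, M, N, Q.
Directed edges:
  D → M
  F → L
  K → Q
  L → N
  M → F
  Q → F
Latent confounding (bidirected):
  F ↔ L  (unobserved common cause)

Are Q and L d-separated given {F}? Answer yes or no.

No — Q and L are d-connected given {F}.

Bayes-Ball from Q | {F} reaches {D,K,L,M,N}.
L ∈ reach(Q|{F}) ⇒ Q ⊥̸ L | {F}.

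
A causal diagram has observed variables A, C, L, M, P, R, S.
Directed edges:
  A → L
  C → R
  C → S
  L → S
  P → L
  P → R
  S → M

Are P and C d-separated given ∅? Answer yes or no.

Yes — P ⊥ C | ∅.

Bayes-Ball from P | ∅ reaches {L,M,R,S}.
C ∉ reach(P|∅) ⇒ P ⊥ C | ∅.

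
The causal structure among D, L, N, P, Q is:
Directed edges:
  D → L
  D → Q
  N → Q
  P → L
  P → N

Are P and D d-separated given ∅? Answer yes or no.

Yes — P ⊥ D | ∅.

Bayes-Ball from P | ∅ reaches {L,N,Q}.
D ∉ reach(P|∅) ⇒ P ⊥ D | ∅.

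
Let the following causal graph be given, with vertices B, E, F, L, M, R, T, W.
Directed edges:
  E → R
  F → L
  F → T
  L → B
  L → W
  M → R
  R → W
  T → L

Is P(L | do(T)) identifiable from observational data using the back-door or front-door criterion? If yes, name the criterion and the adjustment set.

desc(T)\{T}={B,L,W}; candidates ⊆ {E,F,M,R}.
size 0: {}; under {} T still reaches {B,F,L,W} ∋ L.
{F}: T⊥L given {F} in G with T→· removed — back-door holds.
P(L|do(T)) = Σ_{F} P(L|T,F)·P(F).

P(L|do(T)): backdoor, adjust for {F}.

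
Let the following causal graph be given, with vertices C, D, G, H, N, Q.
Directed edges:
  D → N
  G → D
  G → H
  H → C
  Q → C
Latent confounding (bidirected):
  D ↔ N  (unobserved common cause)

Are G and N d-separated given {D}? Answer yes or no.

Bayes-Ball from G | {D} reaches {C,H,N}.
N ∈ reach(G|{D}) ⇒ G ⊥̸ N | {D}.

No — G and N are d-connected given {D}.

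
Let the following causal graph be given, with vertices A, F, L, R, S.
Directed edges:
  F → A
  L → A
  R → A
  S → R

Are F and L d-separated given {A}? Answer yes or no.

No — F and L are d-connected given {A}.

Bayes-Ball from F | {A} reaches {L,R,S}.
L ∈ reach(F|{A}) ⇒ F ⊥̸ L | {A}.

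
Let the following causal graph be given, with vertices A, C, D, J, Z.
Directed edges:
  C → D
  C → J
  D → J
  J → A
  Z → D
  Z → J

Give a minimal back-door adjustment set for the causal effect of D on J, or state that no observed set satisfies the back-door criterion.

desc(D)\{D}={A,J}; candidates ⊆ {C,Z}.
size 0: {}; under {} D still reaches {A,C,J,Z} ∋ J.
size 1: {C}, {Z}; under {C} D still reaches {A,J,Z} ∋ J.
{C,Z}: D⊥J given {C,Z} in G with D→· removed — back-door holds.

D→J: minimal back-door set {C, Z}.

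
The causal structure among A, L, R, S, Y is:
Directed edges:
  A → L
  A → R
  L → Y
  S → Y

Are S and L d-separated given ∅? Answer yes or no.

Bayes-Ball from S | ∅ reaches {Y}.
L ∉ reach(S|∅) ⇒ S ⊥ L | ∅.

Yes — S ⊥ L | ∅.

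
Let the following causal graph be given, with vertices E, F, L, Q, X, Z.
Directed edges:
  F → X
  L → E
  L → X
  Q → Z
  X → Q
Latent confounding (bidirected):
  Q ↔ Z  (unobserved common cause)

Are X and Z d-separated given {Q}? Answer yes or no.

Bayes-Ball from X | {Q} reaches {E,F,L,Z}.
Z ∈ reach(X|{Q}) ⇒ X ⊥̸ Z | {Q}.

No — X and Z are d-connected given {Q}.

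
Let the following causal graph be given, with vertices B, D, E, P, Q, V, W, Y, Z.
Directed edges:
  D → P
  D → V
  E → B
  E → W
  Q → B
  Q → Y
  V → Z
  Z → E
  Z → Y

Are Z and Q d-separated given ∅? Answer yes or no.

Yes — Z ⊥ Q | ∅.

Bayes-Ball from Z | ∅ reaches {B,D,E,P,V,W,Y}.
Q ∉ reach(Z|∅) ⇒ Z ⊥ Q | ∅.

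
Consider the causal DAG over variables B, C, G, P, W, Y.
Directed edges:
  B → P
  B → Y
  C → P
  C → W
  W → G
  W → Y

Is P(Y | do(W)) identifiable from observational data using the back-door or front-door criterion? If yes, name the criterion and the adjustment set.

desc(W)\{W}={G,Y}; candidates ⊆ {B,C,P}.
∅: W⊥Y given ∅ in G with W→· removed — back-door holds.
P(Y|do(W)) = P(Y|W) — no adjustment needed.

P(Y|do(W)): backdoor, adjust for ∅.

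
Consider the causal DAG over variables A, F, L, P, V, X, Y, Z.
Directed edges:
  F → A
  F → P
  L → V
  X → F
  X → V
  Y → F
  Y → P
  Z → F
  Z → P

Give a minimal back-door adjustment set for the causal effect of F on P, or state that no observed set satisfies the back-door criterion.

desc(F)\{F}={A,P}; candidates ⊆ {L,V,X,Y,Z}.
size 0: {}; under {} F still reaches {P,V,X,Y,Z} ∋ P.
size 1: {L}, {V}, {X} …(+2); under {L} F still reaches {P,V,X,Y,Z} ∋ P.
{Y,Z}: F⊥P given {Y,Z} in G with F→· removed — back-door holds.

F→P: minimal back-door set {Y, Z}.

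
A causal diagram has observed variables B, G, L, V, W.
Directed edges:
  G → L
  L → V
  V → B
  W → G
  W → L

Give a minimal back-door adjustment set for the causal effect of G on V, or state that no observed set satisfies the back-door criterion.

desc(G)\{G}={B,L,V}; candidates ⊆ {W}.
size 0: {}; under {} G still reaches {B,L,V,W} ∋ V.
{W}: G⊥V given {W} in G with G→· removed — back-door holds.

G→V: minimal back-door set {W}.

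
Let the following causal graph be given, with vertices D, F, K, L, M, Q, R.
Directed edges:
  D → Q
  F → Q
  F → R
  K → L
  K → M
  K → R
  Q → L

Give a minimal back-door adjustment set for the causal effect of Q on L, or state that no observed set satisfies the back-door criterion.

Q→L: minimal back-door set ∅.

desc(Q)\{Q}={L}; candidates ⊆ {D,F,K,M,R}.
∅: Q⊥L given ∅ in G with Q→· removed — back-door holds.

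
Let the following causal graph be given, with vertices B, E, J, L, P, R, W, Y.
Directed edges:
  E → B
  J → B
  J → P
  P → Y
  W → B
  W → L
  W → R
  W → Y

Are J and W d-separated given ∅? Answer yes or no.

Yes — J ⊥ W | ∅.

Bayes-Ball from J | ∅ reaches {B,P,Y}.
W ∉ reach(J|∅) ⇒ J ⊥ W | ∅.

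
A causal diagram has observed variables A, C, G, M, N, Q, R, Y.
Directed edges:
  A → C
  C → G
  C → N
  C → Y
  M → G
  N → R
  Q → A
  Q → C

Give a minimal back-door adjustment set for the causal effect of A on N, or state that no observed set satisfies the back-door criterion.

desc(A)\{A}={C,G,N,R,Y}; candidates ⊆ {M,Q}.
size 0: {}; under {} A still reaches {C,G,N,Q,R,Y} ∋ N.
{Q}: A⊥N given {Q} in G with A→· removed — back-door holds.

A→N: minimal back-door set {Q}.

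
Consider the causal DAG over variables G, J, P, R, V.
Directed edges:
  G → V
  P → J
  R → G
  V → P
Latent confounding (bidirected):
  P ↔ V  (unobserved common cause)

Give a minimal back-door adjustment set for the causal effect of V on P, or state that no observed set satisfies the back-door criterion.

V→P: no observed back-door set.

desc(V)\{V}={J,P}; candidates ⊆ {G,R}.
V↔P: latent back-door arc(s) into V.
size 0: {}; under {} V still reaches {G,J,P,R} ∋ P.
size 1: {G}, {R}; under {G} V still reaches {J,P} ∋ P.
size 2: {G,R}; under {G,R} V still reaches {J,P} ∋ P.
V↔P cannot be blocked by any observed set — no back-door set.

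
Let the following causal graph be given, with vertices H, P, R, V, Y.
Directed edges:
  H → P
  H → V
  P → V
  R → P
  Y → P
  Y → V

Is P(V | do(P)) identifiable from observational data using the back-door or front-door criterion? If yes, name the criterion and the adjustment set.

desc(P)\{P}={V}; candidates ⊆ {H,R,Y}.
size 0: {}; under {} P still reaches {H,R,V,Y} ∋ V.
size 1: {H}, {R}, {Y}; under {H} P still reaches {R,V,Y} ∋ V.
{H,Y}: P⊥V given {H,Y} in G with P→· removed — back-door holds.
P(V|do(P)) = Σ_{H,Y} P(V|P,H,Y)·P(H,Y).

P(V|do(P)): backdoor, adjust for {H, Y}.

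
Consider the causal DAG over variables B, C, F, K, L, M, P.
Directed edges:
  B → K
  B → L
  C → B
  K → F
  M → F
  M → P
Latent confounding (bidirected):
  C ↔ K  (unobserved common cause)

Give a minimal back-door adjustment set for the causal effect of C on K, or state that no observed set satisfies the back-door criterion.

C→K: no observed back-door set.

desc(C)\{C}={B,F,K,L}; candidates ⊆ {M,P}.
C↔K: latent back-door arc(s) into C.
size 0: {}; under {} C still reaches {F,K} ∋ K.
size 1: {M}, {P}; under {M} C still reaches {F,K} ∋ K.
size 2: {M,P}; under {M,P} C still reaches {F,K} ∋ K.
C↔K cannot be blocked by any observed set — no back-door set.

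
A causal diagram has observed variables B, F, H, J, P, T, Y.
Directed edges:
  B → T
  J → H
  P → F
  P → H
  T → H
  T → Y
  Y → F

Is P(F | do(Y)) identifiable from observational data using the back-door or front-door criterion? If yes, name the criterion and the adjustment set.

desc(Y)\{Y}={F}; candidates ⊆ {B,H,J,P,T}.
∅: Y⊥F given ∅ in G with Y→· removed — back-door holds.
P(F|do(Y)) = P(F|Y) — no adjustment needed.

P(F|do(Y)): backdoor, adjust for ∅.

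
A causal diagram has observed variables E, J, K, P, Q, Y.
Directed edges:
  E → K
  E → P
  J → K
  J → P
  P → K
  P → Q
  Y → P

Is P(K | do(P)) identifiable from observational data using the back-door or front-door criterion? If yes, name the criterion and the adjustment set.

desc(P)\{P}={K,Q}; candidates ⊆ {E,J,Y}.
size 0: {}; under {} P still reaches {E,J,K,Y} ∋ K.
size 1: {E}, {J}, {Y}; under {E} P still reaches {J,K,Y} ∋ K.
{E,J}: P⊥K given {E,J} in G with P→· removed — back-door holds.
P(K|do(P)) = Σ_{E,J} P(K|P,E,J)·P(E,J).

P(K|do(P)): backdoor, adjust for {E, J}.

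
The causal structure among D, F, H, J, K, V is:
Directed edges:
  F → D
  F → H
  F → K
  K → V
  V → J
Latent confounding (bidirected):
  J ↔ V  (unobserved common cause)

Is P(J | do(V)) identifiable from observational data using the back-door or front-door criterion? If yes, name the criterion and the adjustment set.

desc(V)\{V}={J}; candidates ⊆ {D,F,H,K}.
V↔J: latent back-door arc(s) into V.
size 0: {}; under {} V still reaches {D,F,H,J,K} ∋ J.
size 1: {D}, {F}, {H} …(+1); under {D} V still reaches {F,H,J,K} ∋ J.
size 2: {D,F}, {D,H}, {D,K} …(+3); under {D,F} V still reaches {J,K} ∋ J.
V↔J cannot be blocked by any observed set — no back-door set.
No mediator lies on a directed V→…→J path.
Neither criterion identifies P(J|do(V)) in this graph.

P(J|do(V)): not identifiable (no BD/FD set).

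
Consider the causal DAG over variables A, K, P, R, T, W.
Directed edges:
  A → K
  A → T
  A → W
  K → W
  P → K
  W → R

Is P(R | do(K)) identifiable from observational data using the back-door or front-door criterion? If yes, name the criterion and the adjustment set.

P(R|do(K)): backdoor, adjust for {A}.

desc(K)\{K}={R,W}; candidates ⊆ {A,P,T}.
size 0: {}; under {} K still reaches {A,P,R,T,W} ∋ R.
{A}: K⊥R given {A} in G with K→· removed — back-door holds.
P(R|do(K)) = Σ_{A} P(R|K,A)·P(A).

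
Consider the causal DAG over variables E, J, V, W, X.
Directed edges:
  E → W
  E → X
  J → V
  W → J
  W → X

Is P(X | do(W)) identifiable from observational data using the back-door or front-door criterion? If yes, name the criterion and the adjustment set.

P(X|do(W)): backdoor, adjust for {E}.

desc(W)\{W}={J,V,X}; candidates ⊆ {E}.
size 0: {}; under {} W still reaches {E,X} ∋ X.
{E}: W⊥X given {E} in G with W→· removed — back-door holds.
P(X|do(W)) = Σ_{E} P(X|W,E)·P(E).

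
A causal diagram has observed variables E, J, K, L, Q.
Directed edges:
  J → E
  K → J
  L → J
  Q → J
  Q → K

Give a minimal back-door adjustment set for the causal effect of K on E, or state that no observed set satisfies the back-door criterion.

desc(K)\{K}={E,J}; candidates ⊆ {L,Q}.
size 0: {}; under {} K still reaches {E,J,Q} ∋ E.
{Q}: K⊥E given {Q} in G with K→· removed — back-door holds.

K→E: minimal back-door set {Q}.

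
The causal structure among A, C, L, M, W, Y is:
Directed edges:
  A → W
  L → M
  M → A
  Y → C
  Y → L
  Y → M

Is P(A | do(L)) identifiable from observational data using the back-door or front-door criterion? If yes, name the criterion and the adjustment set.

P(A|do(L)): backdoor, adjust for {Y}.

desc(L)\{L}={A,M,W}; candidates ⊆ {C,Y}.
size 0: {}; under {} L still reaches {A,C,M,W,Y} ∋ A.
{Y}: L⊥A given {Y} in G with L→· removed — back-door holds.
P(A|do(L)) = Σ_{Y} P(A|L,Y)·P(Y).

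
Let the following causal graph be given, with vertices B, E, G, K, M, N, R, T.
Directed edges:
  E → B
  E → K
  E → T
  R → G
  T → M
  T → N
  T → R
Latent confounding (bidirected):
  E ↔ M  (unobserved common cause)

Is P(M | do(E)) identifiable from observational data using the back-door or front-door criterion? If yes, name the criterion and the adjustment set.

desc(E)\{E}={B,G,K,M,N,R,T}; candidates ⊆ {—}.
E↔M: latent back-door arc(s) into E.
size 0: {}; under {} E still reaches {M} ∋ M.
E↔M cannot be blocked by any observed set — no back-door set.
{T}: (i) intercepts every directed E→M path; (ii) no back-door E→{T}; (iii) {E} blocks every back-door {T}→M. Front-door holds.
P(M|do(E)) = Σ_{T} P(T|E) Σ_{E'} P(M|T,E')P(E').

P(M|do(E)): frontdoor, adjust for {T}.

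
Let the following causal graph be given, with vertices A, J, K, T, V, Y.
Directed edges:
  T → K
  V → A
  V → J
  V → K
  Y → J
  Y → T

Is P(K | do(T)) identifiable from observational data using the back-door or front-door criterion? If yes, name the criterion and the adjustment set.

desc(T)\{T}={K}; candidates ⊆ {A,J,V,Y}.
∅: T⊥K given ∅ in G with T→· removed — back-door holds.
P(K|do(T)) = P(K|T) — no adjustment needed.

P(K|do(T)): backdoor, adjust for ∅.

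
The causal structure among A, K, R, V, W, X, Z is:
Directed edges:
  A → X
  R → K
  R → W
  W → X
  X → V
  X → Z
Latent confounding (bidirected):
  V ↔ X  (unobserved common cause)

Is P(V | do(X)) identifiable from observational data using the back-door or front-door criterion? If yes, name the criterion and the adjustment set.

P(V|do(X)): not identifiable (no BD/FD set).

desc(X)\{X}={V,Z}; candidates ⊆ {A,K,R,W}.
X↔V: latent back-door arc(s) into X.
size 0: {}; under {} X still reaches {A,K,R,V,W} ∋ V.
size 1: {A}, {K}, {R} …(+1); under {A} X still reaches {K,R,V,W} ∋ V.
size 2: {A,K}, {A,R}, {A,W} …(+3); under {A,K} X still reaches {R,V,W} ∋ V.
X↔V cannot be blocked by any observed set — no back-door set.
No mediator lies on a directed X→…→V path.
Neither criterion identifies P(V|do(X)) in this graph.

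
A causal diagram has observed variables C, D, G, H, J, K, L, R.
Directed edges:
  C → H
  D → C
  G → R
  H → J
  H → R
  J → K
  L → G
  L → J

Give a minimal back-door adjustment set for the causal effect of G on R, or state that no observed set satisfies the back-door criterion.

desc(G)\{G}={R}; candidates ⊆ {C,D,H,J,K,L}.
∅: G⊥R given ∅ in G with G→· removed — back-door holds.

G→R: minimal back-door set ∅.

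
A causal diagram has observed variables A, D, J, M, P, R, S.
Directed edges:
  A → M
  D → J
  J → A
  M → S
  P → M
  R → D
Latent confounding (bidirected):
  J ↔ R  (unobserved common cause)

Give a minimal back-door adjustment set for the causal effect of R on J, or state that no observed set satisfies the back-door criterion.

desc(R)\{R}={A,D,J,M,S}; candidates ⊆ {P}.
R↔J: latent back-door arc(s) into R.
size 0: {}; under {} R still reaches {A,J,M,S} ∋ J.
size 1: {P}; under {P} R still reaches {A,J,M,S} ∋ J.
R↔J cannot be blocked by any observed set — no back-door set.

R→J: no observed back-door set.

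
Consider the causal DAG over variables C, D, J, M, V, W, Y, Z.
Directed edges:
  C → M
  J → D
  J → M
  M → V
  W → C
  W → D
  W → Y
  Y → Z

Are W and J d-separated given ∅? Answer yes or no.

Bayes-Ball from W | ∅ reaches {C,D,M,V,Y,Z}.
J ∉ reach(W|∅) ⇒ W ⊥ J | ∅.

Yes — W ⊥ J | ∅.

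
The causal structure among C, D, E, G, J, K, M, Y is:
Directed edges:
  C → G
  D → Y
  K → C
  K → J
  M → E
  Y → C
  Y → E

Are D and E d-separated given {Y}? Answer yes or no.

Bayes-Ball from D | {Y} reaches ∅.
E ∉ reach(D|{Y}) ⇒ D ⊥ E | {Y}.

Yes — D ⊥ E | {Y}.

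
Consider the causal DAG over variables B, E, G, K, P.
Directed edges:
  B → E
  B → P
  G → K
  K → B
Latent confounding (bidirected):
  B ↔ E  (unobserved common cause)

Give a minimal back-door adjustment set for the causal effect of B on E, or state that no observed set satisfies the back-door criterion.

B→E: no observed back-door set.

desc(B)\{B}={E,P}; candidates ⊆ {G,K}.
B↔E: latent back-door arc(s) into B.
size 0: {}; under {} B still reaches {E,G,K} ∋ E.
size 1: {G}, {K}; under {G} B still reaches {E,K} ∋ E.
size 2: {G,K}; under {G,K} B still reaches {E} ∋ E.
B↔E cannot be blocked by any observed set — no back-door set.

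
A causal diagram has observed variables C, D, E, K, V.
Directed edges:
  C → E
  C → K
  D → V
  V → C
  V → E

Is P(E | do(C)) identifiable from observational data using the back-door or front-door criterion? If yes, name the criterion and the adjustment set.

P(E|do(C)): backdoor, adjust for {V}.

desc(C)\{C}={E,K}; candidates ⊆ {D,V}.
size 0: {}; under {} C still reaches {D,E,V} ∋ E.
{V}: C⊥E given {V} in G with C→· removed — back-door holds.
P(E|do(C)) = Σ_{V} P(E|C,V)·P(V).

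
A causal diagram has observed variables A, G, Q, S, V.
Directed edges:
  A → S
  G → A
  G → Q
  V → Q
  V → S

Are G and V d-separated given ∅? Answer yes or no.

Bayes-Ball from G | ∅ reaches {A,Q,S}.
V ∉ reach(G|∅) ⇒ G ⊥ V | ∅.

Yes — G ⊥ V | ∅.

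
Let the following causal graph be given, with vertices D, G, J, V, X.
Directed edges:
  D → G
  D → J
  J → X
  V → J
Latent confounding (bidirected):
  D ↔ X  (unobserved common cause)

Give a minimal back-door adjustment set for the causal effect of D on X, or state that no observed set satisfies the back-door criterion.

desc(D)\{D}={G,J,X}; candidates ⊆ {V}.
D↔X: latent back-door arc(s) into D.
size 0: {}; under {} D still reaches {X} ∋ X.
size 1: {V}; under {V} D still reaches {X} ∋ X.
D↔X cannot be blocked by any observed set — no back-door set.

D→X: no observed back-door set.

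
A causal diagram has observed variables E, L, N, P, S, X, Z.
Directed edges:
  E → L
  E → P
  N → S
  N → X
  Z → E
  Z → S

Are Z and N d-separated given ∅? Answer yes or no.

Yes — Z ⊥ N | ∅.

Bayes-Ball from Z | ∅ reaches {E,L,P,S}.
N ∉ reach(Z|∅) ⇒ Z ⊥ N | ∅.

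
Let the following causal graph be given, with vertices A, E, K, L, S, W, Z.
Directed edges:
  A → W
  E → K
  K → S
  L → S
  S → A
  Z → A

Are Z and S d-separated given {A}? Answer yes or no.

No — Z and S are d-connected given {A}.

Bayes-Ball from Z | {A} reaches {E,K,L,S}.
S ∈ reach(Z|{A}) ⇒ Z ⊥̸ S | {A}.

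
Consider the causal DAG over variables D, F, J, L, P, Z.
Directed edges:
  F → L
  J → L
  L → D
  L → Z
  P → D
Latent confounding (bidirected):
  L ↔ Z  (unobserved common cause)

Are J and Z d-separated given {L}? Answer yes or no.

Bayes-Ball from J | {L} reaches {F,Z}.
Z ∈ reach(J|{L}) ⇒ J ⊥̸ Z | {L}.

No — J and Z are d-connected given {L}.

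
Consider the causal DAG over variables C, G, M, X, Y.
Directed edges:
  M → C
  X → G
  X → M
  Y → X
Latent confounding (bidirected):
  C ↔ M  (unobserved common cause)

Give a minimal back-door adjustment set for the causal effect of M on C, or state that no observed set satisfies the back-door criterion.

desc(M)\{M}={C}; candidates ⊆ {G,X,Y}.
M↔C: latent back-door arc(s) into M.
size 0: {}; under {} M still reaches {C,G,X,Y} ∋ C.
size 1: {G}, {X}, {Y}; under {G} M still reaches {C,X,Y} ∋ C.
size 2: {G,X}, {G,Y}, {X,Y}; under {G,X} M still reaches {C} ∋ C.
M↔C cannot be blocked by any observed set — no back-door set.

M→C: no observed back-door set.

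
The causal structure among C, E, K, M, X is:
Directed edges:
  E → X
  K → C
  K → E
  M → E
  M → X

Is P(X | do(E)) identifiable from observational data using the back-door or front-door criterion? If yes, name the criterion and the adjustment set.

desc(E)\{E}={X}; candidates ⊆ {C,K,M}.
size 0: {}; under {} E still reaches {C,K,M,X} ∋ X.
{M}: E⊥X given {M} in G with E→· removed — back-door holds.
P(X|do(E)) = Σ_{M} P(X|E,M)·P(M).

P(X|do(E)): backdoor, adjust for {M}.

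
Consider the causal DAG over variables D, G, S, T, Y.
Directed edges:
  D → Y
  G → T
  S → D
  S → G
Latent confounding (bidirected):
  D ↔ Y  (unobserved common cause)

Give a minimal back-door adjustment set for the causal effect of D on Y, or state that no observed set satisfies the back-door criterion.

D→Y: no observed back-door set.

desc(D)\{D}={Y}; candidates ⊆ {G,S,T}.
D↔Y: latent back-door arc(s) into D.
size 0: {}; under {} D still reaches {G,S,T,Y} ∋ Y.
size 1: {G}, {S}, {T}; under {G} D still reaches {S,Y} ∋ Y.
size 2: {G,S}, {G,T}, {S,T}; under {G,S} D still reaches {Y} ∋ Y.
D↔Y cannot be blocked by any observed set — no back-door set.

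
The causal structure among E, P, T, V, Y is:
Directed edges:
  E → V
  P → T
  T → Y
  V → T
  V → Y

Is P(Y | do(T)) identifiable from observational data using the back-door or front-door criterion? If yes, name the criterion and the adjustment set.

P(Y|do(T)): backdoor, adjust for {V}.

desc(T)\{T}={Y}; candidates ⊆ {E,P,V}.
size 0: {}; under {} T still reaches {E,P,V,Y} ∋ Y.
{V}: T⊥Y given {V} in G with T→· removed — back-door holds.
P(Y|do(T)) = Σ_{V} P(Y|T,V)·P(V).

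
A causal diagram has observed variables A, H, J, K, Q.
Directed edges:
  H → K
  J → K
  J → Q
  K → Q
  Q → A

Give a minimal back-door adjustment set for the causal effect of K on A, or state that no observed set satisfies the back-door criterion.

desc(K)\{K}={A,Q}; candidates ⊆ {H,J}.
size 0: {}; under {} K still reaches {A,H,J,Q} ∋ A.
{J}: K⊥A given {J} in G with K→· removed — back-door holds.

K→A: minimal back-door set {J}.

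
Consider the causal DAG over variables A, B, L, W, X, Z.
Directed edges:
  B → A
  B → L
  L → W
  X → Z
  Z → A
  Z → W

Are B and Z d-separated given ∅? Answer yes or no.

Bayes-Ball from B | ∅ reaches {A,L,W}.
Z ∉ reach(B|∅) ⇒ B ⊥ Z | ∅.

Yes — B ⊥ Z | ∅.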